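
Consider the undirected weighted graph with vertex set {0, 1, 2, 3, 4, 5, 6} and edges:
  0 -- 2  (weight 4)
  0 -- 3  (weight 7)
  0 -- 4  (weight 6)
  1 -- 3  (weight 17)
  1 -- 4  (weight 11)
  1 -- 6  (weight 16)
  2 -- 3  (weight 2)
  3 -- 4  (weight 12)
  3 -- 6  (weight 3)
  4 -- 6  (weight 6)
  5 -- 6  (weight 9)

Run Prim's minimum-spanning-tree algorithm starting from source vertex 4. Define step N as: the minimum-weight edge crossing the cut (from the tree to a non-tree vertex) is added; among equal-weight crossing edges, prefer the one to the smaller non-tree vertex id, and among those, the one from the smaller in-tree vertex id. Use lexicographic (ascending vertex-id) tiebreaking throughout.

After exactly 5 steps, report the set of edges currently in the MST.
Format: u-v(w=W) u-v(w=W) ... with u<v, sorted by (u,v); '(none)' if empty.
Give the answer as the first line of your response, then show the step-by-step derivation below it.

0-2(w=4) 0-4(w=6) 2-3(w=2) 3-6(w=3) 5-6(w=9)

step 1: add edge 0-4 (w=6); MST = {0-4(w=6)}
step 2: add edge 0-2 (w=4); MST = {0-2(w=4) 0-4(w=6)}
step 3: add edge 2-3 (w=2); MST = {0-2(w=4) 0-4(w=6) 2-3(w=2)}
step 4: add edge 3-6 (w=3); MST = {0-2(w=4) 0-4(w=6) 2-3(w=2) 3-6(w=3)}
step 5: add edge 5-6 (w=9); MST = {0-2(w=4) 0-4(w=6) 2-3(w=2) 3-6(w=3) 5-6(w=9)}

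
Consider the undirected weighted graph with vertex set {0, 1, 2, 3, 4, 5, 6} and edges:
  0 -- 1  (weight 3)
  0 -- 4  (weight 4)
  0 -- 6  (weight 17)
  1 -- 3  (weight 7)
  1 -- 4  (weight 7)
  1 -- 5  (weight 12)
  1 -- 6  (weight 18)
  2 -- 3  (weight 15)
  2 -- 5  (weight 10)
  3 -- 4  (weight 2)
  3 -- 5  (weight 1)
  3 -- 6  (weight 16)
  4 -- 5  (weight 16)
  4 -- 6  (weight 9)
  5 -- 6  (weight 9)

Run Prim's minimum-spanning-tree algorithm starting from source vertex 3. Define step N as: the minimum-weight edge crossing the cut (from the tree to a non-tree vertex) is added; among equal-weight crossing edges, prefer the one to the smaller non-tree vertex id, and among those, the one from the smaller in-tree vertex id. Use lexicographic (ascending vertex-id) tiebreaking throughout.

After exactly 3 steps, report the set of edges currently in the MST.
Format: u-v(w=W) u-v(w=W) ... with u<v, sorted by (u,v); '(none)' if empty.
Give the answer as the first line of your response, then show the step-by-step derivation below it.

0-4(w=4) 3-4(w=2) 3-5(w=1)

step 1: add edge 3-5 (w=1); MST = {3-5(w=1)}
step 2: add edge 3-4 (w=2); MST = {3-4(w=2) 3-5(w=1)}
step 3: add edge 0-4 (w=4); MST = {0-4(w=4) 3-4(w=2) 3-5(w=1)}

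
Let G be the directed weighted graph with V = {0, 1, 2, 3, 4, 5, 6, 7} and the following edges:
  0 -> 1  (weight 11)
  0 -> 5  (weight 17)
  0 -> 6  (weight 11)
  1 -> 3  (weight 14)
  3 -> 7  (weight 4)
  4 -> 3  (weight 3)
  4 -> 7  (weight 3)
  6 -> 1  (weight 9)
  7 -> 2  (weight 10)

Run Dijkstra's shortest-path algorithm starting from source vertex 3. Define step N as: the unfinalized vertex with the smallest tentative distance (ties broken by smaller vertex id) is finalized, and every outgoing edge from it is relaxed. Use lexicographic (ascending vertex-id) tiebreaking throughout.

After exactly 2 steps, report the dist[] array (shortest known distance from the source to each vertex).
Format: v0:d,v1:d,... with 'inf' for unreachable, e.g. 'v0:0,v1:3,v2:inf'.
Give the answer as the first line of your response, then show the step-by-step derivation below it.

v0:inf,v1:inf,v2:14,v3:0,v4:inf,v5:inf,v6:inf,v7:4

step 1: dist = v0:inf,v1:inf,v2:inf,v3:0,v4:inf,v5:inf,v6:inf,v7:4
step 2: dist = v0:inf,v1:inf,v2:14,v3:0,v4:inf,v5:inf,v6:inf,v7:4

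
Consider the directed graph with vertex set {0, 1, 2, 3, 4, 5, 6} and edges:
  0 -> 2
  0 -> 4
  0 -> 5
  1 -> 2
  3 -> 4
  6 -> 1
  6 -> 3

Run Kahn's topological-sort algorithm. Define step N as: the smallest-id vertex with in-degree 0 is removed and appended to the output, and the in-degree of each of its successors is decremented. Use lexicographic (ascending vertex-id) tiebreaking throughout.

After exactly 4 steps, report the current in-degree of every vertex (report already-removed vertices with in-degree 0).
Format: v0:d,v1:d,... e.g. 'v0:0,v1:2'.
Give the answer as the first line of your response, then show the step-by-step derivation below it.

v0:0,v1:0,v2:0,v3:0,v4:1,v5:0,v6:0

step 1: output 0; order=[0]; indeg=(0,1,1,1,1,0,0)
step 2: output 5; order=[0,5]; indeg=(0,1,1,1,1,0,0)
step 3: output 6; order=[0,5,6]; indeg=(0,0,1,0,1,0,0)
step 4: output 1; order=[0,5,6,1]; indeg=(0,0,0,0,1,0,0)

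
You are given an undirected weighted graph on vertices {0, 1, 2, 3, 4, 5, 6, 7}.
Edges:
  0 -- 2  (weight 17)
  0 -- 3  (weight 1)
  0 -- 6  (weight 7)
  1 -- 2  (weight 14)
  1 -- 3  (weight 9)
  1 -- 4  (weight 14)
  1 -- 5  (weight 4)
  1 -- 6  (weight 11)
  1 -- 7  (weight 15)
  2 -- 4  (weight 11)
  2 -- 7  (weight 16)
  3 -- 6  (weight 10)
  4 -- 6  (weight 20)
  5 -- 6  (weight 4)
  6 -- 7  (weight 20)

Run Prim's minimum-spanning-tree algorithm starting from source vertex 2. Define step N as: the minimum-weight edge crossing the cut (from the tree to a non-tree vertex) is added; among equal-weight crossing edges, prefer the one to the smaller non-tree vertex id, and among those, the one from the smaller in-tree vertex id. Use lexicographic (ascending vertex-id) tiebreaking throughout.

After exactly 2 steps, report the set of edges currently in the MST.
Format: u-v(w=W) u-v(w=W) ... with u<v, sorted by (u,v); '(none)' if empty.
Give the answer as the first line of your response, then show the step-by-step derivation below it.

1-2(w=14) 2-4(w=11)

step 1: add edge 2-4 (w=11); MST = {2-4(w=11)}
step 2: add edge 1-2 (w=14); MST = {1-2(w=14) 2-4(w=11)}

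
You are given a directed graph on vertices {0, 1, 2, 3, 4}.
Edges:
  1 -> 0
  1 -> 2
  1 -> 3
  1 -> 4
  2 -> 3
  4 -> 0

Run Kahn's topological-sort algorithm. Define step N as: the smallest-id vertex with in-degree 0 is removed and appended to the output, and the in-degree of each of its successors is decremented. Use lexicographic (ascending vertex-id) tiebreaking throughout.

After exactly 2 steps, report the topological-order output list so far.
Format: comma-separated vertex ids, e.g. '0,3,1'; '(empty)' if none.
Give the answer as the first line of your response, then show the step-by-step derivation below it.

1,2

step 1: output 1; order=[1]; indeg=(1,0,0,1,0)
step 2: output 2; order=[1,2]; indeg=(1,0,0,0,0)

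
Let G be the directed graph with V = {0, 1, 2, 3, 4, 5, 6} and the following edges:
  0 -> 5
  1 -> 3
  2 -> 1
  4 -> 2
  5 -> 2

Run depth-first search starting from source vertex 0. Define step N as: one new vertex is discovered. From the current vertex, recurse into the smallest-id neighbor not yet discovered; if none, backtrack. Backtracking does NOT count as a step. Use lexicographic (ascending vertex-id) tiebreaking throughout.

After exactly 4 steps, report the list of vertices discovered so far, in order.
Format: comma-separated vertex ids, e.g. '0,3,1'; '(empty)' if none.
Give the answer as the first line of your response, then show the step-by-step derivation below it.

0,5,2,1

step 1: discover 0; path=0; order=0
step 2: discover 5; path=0>5; order=0,5
step 3: discover 2; path=0>5>2; order=0,5,2
step 4: discover 1; path=0>5>2>1; order=0,5,2,1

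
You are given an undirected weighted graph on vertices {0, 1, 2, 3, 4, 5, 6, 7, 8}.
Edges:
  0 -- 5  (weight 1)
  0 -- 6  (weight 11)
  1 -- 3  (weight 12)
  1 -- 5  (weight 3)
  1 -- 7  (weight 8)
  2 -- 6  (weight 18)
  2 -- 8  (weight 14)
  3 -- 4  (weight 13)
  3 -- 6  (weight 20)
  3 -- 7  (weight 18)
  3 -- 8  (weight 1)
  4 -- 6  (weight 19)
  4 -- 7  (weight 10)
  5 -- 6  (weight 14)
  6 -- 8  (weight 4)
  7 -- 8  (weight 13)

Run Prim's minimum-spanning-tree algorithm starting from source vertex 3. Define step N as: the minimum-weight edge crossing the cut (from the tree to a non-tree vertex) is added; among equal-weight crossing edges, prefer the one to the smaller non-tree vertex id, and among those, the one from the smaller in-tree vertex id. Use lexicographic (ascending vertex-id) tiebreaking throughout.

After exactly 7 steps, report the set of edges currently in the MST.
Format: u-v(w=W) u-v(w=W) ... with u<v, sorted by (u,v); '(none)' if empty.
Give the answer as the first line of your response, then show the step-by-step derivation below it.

0-5(w=1) 0-6(w=11) 1-5(w=3) 1-7(w=8) 3-8(w=1) 4-7(w=10) 6-8(w=4)

step 1: add edge 3-8 (w=1); MST = {3-8(w=1)}
step 2: add edge 6-8 (w=4); MST = {3-8(w=1) 6-8(w=4)}
step 3: add edge 0-6 (w=11); MST = {0-6(w=11) 3-8(w=1) 6-8(w=4)}
step 4: add edge 0-5 (w=1); MST = {0-5(w=1) 0-6(w=11) 3-8(w=1) 6-8(w=4)}
step 5: add edge 1-5 (w=3); MST = {0-5(w=1) 0-6(w=11) 1-5(w=3) 3-8(w=1) 6-8(w=4)}
step 6: add edge 1-7 (w=8); MST = {0-5(w=1) 0-6(w=11) 1-5(w=3) 1-7(w=8) 3-8(w=1) 6-8(w=4)}
step 7: add edge 4-7 (w=10); MST = {0-5(w=1) 0-6(w=11) 1-5(w=3) 1-7(w=8) 3-8(w=1) 4-7(w=10) 6-8(w=4)}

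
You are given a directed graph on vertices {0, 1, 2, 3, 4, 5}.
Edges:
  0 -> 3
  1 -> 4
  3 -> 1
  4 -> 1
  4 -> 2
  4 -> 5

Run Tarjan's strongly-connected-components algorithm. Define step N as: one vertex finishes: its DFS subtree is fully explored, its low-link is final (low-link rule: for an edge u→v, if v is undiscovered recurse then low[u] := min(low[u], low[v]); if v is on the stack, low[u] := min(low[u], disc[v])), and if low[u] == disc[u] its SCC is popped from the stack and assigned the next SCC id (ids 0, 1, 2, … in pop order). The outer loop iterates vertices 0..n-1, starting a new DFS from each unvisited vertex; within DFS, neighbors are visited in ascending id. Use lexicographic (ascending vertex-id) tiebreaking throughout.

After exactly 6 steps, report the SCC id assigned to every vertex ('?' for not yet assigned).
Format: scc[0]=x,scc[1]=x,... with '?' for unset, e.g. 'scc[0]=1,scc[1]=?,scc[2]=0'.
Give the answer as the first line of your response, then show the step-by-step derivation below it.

scc[0]=4,scc[1]=2,scc[2]=0,scc[3]=3,scc[4]=2,scc[5]=1

step 1: low=(low[0]=0,low[1]=2,low[2]=4,low[3]=1,low[4]=2,low[5]=?); scc=(scc[0]=?,scc[1]=?,scc[2]=0,scc[3]=?,scc[4]=?,scc[5]=?)
step 2: low=(low[0]=0,low[1]=2,low[2]=4,low[3]=1,low[4]=2,low[5]=5); scc=(scc[0]=?,scc[1]=?,scc[2]=0,scc[3]=?,scc[4]=?,scc[5]=1)
step 3: low=(low[0]=0,low[1]=2,low[2]=4,low[3]=1,low[4]=2,low[5]=5); scc=(scc[0]=?,scc[1]=?,scc[2]=0,scc[3]=?,scc[4]=?,scc[5]=1)
step 4: low=(low[0]=0,low[1]=2,low[2]=4,low[3]=1,low[4]=2,low[5]=5); scc=(scc[0]=?,scc[1]=2,scc[2]=0,scc[3]=?,scc[4]=2,scc[5]=1)
step 5: low=(low[0]=0,low[1]=2,low[2]=4,low[3]=1,low[4]=2,low[5]=5); scc=(scc[0]=?,scc[1]=2,scc[2]=0,scc[3]=3,scc[4]=2,scc[5]=1)
step 6: low=(low[0]=0,low[1]=2,low[2]=4,low[3]=1,low[4]=2,low[5]=5); scc=(scc[0]=4,scc[1]=2,scc[2]=0,scc[3]=3,scc[4]=2,scc[5]=1)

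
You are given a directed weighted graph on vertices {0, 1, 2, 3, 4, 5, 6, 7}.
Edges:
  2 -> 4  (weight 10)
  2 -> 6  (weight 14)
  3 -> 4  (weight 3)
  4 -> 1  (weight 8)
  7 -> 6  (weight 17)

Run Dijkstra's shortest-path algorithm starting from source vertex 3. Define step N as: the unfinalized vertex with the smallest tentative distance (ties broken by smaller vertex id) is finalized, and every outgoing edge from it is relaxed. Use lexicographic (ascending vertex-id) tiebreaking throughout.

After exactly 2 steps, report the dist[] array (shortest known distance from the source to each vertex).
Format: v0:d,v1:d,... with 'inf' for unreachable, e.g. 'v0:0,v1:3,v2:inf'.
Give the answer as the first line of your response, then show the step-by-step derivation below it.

v0:inf,v1:11,v2:inf,v3:0,v4:3,v5:inf,v6:inf,v7:inf

step 1: dist = v0:inf,v1:inf,v2:inf,v3:0,v4:3,v5:inf,v6:inf,v7:inf
step 2: dist = v0:inf,v1:11,v2:inf,v3:0,v4:3,v5:inf,v6:inf,v7:inf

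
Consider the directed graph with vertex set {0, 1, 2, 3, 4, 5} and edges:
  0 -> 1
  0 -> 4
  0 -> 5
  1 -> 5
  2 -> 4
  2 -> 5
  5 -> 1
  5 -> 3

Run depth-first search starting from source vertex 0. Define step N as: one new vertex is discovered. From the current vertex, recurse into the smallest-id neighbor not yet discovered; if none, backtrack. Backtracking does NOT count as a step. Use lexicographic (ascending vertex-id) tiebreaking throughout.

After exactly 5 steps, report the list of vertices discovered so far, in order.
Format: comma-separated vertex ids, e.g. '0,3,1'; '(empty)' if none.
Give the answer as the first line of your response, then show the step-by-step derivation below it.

0,1,5,3,4

step 1: discover 0; path=0; order=0
step 2: discover 1; path=0>1; order=0,1
step 3: discover 5; path=0>1>5; order=0,1,5
step 4: discover 3; path=0>1>5>3; order=0,1,5,3
step 5: discover 4; path=0>4; order=0,1,5,3,4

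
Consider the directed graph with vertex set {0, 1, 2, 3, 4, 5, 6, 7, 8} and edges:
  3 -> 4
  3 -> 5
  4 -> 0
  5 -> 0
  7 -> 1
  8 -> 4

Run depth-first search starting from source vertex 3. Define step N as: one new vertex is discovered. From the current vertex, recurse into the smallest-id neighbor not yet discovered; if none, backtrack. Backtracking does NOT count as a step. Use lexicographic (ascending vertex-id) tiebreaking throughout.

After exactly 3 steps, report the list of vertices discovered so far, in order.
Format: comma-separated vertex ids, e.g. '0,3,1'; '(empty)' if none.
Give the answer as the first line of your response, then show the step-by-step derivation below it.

3,4,0

step 1: discover 3; path=3; order=3
step 2: discover 4; path=3>4; order=3,4
step 3: discover 0; path=3>4>0; order=3,4,0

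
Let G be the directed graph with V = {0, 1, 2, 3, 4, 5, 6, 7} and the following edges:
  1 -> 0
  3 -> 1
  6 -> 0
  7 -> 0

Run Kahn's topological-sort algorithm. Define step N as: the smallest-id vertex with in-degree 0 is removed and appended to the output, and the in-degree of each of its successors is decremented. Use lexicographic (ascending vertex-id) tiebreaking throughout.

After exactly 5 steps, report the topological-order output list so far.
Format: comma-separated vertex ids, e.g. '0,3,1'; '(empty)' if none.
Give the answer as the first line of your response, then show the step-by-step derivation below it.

2,3,1,4,5

step 1: output 2; order=[2]; indeg=(3,1,0,0,0,0,0,0)
step 2: output 3; order=[2,3]; indeg=(3,0,0,0,0,0,0,0)
step 3: output 1; order=[2,3,1]; indeg=(2,0,0,0,0,0,0,0)
step 4: output 4; order=[2,3,1,4]; indeg=(2,0,0,0,0,0,0,0)
step 5: output 5; order=[2,3,1,4,5]; indeg=(2,0,0,0,0,0,0,0)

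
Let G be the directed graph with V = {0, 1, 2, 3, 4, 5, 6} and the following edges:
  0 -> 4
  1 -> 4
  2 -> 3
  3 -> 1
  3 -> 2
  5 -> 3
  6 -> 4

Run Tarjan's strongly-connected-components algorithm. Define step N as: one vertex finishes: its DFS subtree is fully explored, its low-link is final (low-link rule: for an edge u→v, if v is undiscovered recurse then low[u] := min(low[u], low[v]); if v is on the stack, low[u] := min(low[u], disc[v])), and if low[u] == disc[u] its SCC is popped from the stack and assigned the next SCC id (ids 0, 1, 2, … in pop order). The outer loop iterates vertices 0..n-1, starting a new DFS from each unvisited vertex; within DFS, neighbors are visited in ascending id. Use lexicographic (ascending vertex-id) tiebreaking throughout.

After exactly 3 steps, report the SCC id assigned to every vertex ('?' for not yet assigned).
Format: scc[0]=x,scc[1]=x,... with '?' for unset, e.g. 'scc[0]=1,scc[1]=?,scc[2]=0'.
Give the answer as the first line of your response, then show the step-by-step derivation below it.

scc[0]=1,scc[1]=2,scc[2]=?,scc[3]=?,scc[4]=0,scc[5]=?,scc[6]=?

step 1: low=(low[0]=0,low[1]=?,low[2]=?,low[3]=?,low[4]=1,low[5]=?,low[6]=?); scc=(scc[0]=?,scc[1]=?,scc[2]=?,scc[3]=?,scc[4]=0,scc[5]=?,scc[6]=?)
step 2: low=(low[0]=0,low[1]=?,low[2]=?,low[3]=?,low[4]=1,low[5]=?,low[6]=?); scc=(scc[0]=1,scc[1]=?,scc[2]=?,scc[3]=?,scc[4]=0,scc[5]=?,scc[6]=?)
step 3: low=(low[0]=0,low[1]=2,low[2]=?,low[3]=?,low[4]=1,low[5]=?,low[6]=?); scc=(scc[0]=1,scc[1]=2,scc[2]=?,scc[3]=?,scc[4]=0,scc[5]=?,scc[6]=?)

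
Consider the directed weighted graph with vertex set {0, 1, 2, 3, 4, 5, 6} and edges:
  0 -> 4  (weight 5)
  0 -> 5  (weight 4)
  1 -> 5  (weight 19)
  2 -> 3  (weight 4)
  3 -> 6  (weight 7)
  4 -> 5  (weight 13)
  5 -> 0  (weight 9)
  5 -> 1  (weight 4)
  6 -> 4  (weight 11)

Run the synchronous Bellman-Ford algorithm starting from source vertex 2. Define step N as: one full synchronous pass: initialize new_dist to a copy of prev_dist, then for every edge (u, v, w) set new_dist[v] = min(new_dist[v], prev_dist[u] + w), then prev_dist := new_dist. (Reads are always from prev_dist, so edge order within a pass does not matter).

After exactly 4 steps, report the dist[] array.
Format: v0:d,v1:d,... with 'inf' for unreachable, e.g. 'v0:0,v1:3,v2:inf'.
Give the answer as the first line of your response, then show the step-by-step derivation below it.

v0:inf,v1:inf,v2:0,v3:4,v4:22,v5:35,v6:11

step 1: dist = v0:inf,v1:inf,v2:0,v3:4,v4:inf,v5:inf,v6:inf
step 2: dist = v0:inf,v1:inf,v2:0,v3:4,v4:inf,v5:inf,v6:11
step 3: dist = v0:inf,v1:inf,v2:0,v3:4,v4:22,v5:inf,v6:11
step 4: dist = v0:inf,v1:inf,v2:0,v3:4,v4:22,v5:35,v6:11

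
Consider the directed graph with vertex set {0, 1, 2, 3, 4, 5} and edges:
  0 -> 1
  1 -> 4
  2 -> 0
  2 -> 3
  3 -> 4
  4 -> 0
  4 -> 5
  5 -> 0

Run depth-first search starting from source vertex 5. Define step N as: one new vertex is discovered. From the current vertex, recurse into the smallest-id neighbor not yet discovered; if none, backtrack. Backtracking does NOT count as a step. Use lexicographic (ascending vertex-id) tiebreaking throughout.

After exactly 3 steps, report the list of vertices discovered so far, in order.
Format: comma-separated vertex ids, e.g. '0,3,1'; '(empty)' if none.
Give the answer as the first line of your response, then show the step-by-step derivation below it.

5,0,1

step 1: discover 5; path=5; order=5
step 2: discover 0; path=5>0; order=5,0
step 3: discover 1; path=5>0>1; order=5,0,1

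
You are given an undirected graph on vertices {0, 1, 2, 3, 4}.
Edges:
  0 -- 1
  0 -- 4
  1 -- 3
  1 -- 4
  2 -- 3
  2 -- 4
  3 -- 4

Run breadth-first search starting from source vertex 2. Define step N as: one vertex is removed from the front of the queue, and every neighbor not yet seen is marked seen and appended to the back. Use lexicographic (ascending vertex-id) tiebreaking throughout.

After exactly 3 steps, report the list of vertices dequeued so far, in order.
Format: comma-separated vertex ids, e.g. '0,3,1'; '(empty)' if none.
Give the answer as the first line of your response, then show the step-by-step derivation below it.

2,3,4

step 1: dequeue 2; queue=[3,4]; order=2
step 2: dequeue 3; queue=[4,1]; order=2,3
step 3: dequeue 4; queue=[1,0]; order=2,3,4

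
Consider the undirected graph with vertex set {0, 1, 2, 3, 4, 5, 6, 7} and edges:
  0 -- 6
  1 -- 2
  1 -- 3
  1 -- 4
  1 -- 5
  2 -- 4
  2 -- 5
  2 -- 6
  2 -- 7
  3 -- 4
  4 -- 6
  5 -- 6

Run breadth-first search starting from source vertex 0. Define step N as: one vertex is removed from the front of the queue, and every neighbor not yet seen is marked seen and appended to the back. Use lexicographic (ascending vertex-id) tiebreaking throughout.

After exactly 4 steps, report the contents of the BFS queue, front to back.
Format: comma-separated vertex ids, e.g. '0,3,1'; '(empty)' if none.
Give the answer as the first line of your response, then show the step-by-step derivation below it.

5,1,7,3

step 1: dequeue 0; queue=[6]; order=0
step 2: dequeue 6; queue=[2,4,5]; order=0,6
step 3: dequeue 2; queue=[4,5,1,7]; order=0,6,2
step 4: dequeue 4; queue=[5,1,7,3]; order=0,6,2,4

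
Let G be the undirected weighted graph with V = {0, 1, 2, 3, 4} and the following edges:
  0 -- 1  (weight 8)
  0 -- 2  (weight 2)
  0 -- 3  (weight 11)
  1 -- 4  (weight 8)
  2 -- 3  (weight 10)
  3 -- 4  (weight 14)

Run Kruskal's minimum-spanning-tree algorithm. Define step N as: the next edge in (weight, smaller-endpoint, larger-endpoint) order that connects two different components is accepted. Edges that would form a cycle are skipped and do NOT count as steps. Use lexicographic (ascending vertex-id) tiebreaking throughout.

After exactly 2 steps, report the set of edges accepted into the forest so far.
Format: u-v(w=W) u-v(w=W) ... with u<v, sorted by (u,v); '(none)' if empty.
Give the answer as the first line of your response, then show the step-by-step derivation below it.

0-1(w=8) 0-2(w=2)

step 1: add edge 0-2 (w=2); MST = {0-2(w=2)}
step 2: add edge 0-1 (w=8); MST = {0-1(w=8) 0-2(w=2)}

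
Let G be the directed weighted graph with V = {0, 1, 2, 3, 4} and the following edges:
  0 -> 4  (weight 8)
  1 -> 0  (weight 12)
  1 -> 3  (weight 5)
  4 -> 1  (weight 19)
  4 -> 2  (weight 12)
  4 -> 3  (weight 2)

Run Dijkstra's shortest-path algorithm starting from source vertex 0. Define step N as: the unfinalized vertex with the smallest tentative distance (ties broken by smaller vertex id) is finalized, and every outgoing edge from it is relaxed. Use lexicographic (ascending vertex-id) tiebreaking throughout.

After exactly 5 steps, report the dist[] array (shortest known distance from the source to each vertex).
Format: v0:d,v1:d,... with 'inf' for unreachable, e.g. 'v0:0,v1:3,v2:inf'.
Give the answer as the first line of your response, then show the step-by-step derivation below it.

v0:0,v1:27,v2:20,v3:10,v4:8

step 1: dist = v0:0,v1:inf,v2:inf,v3:inf,v4:8
step 2: dist = v0:0,v1:27,v2:20,v3:10,v4:8
step 3: dist = v0:0,v1:27,v2:20,v3:10,v4:8
step 4: dist = v0:0,v1:27,v2:20,v3:10,v4:8
step 5: dist = v0:0,v1:27,v2:20,v3:10,v4:8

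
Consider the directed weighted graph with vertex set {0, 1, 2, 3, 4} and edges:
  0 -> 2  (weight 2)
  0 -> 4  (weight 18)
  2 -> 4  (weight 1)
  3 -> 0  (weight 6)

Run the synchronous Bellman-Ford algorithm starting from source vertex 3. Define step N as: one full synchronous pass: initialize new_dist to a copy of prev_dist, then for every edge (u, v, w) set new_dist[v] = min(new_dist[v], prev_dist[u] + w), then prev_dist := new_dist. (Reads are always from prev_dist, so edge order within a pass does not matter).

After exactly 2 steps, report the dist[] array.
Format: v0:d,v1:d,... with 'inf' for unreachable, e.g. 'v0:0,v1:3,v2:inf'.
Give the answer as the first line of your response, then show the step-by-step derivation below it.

v0:6,v1:inf,v2:8,v3:0,v4:24

step 1: dist = v0:6,v1:inf,v2:inf,v3:0,v4:inf
step 2: dist = v0:6,v1:inf,v2:8,v3:0,v4:24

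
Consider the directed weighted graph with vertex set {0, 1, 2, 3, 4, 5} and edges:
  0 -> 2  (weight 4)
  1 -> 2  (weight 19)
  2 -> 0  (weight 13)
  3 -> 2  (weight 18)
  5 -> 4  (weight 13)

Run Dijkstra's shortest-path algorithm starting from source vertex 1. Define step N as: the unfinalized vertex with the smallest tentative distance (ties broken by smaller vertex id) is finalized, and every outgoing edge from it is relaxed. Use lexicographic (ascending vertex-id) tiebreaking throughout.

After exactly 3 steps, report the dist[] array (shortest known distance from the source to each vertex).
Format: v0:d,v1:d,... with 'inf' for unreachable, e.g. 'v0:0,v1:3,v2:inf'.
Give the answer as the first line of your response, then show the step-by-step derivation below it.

v0:32,v1:0,v2:19,v3:inf,v4:inf,v5:inf

step 1: dist = v0:inf,v1:0,v2:19,v3:inf,v4:inf,v5:inf
step 2: dist = v0:32,v1:0,v2:19,v3:inf,v4:inf,v5:inf
step 3: dist = v0:32,v1:0,v2:19,v3:inf,v4:inf,v5:inf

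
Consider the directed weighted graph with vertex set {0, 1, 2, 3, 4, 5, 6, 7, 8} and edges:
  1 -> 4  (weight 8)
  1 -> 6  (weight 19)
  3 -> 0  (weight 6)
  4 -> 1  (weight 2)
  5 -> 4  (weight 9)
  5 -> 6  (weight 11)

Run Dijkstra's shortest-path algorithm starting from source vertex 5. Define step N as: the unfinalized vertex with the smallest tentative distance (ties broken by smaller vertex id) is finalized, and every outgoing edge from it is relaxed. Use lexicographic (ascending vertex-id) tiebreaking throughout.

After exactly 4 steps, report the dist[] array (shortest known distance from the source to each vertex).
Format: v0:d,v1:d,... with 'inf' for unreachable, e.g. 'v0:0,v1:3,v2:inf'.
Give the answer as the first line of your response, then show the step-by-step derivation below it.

v0:inf,v1:11,v2:inf,v3:inf,v4:9,v5:0,v6:11,v7:inf,v8:inf

step 1: dist = v0:inf,v1:inf,v2:inf,v3:inf,v4:9,v5:0,v6:11,v7:inf,v8:inf
step 2: dist = v0:inf,v1:11,v2:inf,v3:inf,v4:9,v5:0,v6:11,v7:inf,v8:inf
step 3: dist = v0:inf,v1:11,v2:inf,v3:inf,v4:9,v5:0,v6:11,v7:inf,v8:inf
step 4: dist = v0:inf,v1:11,v2:inf,v3:inf,v4:9,v5:0,v6:11,v7:inf,v8:inf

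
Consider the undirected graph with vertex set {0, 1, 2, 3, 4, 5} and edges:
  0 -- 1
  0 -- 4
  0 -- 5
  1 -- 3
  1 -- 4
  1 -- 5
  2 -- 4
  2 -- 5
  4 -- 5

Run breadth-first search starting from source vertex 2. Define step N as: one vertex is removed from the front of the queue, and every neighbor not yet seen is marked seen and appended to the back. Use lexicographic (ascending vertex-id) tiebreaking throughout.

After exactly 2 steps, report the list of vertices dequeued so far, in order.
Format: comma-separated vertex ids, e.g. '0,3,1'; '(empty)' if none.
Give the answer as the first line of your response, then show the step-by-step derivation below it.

2,4

step 1: dequeue 2; queue=[4,5]; order=2
step 2: dequeue 4; queue=[5,0,1]; order=2,4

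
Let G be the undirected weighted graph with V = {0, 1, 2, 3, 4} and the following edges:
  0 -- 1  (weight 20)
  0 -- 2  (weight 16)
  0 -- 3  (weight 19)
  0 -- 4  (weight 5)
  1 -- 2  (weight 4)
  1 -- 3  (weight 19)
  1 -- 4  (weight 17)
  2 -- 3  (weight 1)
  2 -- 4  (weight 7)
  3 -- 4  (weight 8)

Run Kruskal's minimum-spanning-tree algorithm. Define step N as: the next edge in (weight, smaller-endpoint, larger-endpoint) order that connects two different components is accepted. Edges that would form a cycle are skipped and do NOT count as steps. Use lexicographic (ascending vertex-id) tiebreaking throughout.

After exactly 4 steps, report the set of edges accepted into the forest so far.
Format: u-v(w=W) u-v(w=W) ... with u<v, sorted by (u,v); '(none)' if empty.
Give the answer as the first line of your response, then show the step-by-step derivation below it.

0-4(w=5) 1-2(w=4) 2-3(w=1) 2-4(w=7)

step 1: add edge 2-3 (w=1); MST = {2-3(w=1)}
step 2: add edge 1-2 (w=4); MST = {1-2(w=4) 2-3(w=1)}
step 3: add edge 0-4 (w=5); MST = {0-4(w=5) 1-2(w=4) 2-3(w=1)}
step 4: add edge 2-4 (w=7); MST = {0-4(w=5) 1-2(w=4) 2-3(w=1) 2-4(w=7)}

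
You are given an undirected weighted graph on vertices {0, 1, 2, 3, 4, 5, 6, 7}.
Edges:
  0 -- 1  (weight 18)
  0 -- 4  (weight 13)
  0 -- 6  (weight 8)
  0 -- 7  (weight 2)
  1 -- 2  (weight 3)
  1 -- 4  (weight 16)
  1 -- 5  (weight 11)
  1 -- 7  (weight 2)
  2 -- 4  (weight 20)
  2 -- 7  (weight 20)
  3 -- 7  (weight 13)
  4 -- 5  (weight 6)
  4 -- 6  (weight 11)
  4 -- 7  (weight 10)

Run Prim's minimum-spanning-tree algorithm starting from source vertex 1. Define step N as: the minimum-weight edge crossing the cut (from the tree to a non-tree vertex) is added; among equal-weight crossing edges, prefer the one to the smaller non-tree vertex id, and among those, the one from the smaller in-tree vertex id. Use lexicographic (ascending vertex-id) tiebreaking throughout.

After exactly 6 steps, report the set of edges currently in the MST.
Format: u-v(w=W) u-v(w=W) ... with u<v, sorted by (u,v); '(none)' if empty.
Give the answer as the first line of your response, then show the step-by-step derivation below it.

0-6(w=8) 0-7(w=2) 1-2(w=3) 1-7(w=2) 4-5(w=6) 4-7(w=10)

step 1: add edge 1-7 (w=2); MST = {1-7(w=2)}
step 2: add edge 0-7 (w=2); MST = {0-7(w=2) 1-7(w=2)}
step 3: add edge 1-2 (w=3); MST = {0-7(w=2) 1-2(w=3) 1-7(w=2)}
step 4: add edge 0-6 (w=8); MST = {0-6(w=8) 0-7(w=2) 1-2(w=3) 1-7(w=2)}
step 5: add edge 4-7 (w=10); MST = {0-6(w=8) 0-7(w=2) 1-2(w=3) 1-7(w=2) 4-7(w=10)}
step 6: add edge 4-5 (w=6); MST = {0-6(w=8) 0-7(w=2) 1-2(w=3) 1-7(w=2) 4-5(w=6) 4-7(w=10)}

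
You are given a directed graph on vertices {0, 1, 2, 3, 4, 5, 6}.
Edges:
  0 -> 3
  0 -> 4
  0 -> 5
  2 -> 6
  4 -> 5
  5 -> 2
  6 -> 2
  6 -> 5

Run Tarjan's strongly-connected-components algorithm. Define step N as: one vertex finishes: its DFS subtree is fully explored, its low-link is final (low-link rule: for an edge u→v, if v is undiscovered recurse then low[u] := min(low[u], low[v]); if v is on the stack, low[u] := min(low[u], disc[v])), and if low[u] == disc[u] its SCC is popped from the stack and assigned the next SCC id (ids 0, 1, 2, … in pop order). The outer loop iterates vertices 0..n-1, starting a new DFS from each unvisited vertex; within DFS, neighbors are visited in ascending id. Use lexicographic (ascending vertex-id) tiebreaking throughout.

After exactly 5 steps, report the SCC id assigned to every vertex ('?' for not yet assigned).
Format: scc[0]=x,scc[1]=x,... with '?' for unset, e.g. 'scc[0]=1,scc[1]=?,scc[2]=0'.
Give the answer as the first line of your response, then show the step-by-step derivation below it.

scc[0]=?,scc[1]=?,scc[2]=1,scc[3]=0,scc[4]=2,scc[5]=1,scc[6]=1

step 1: low=(low[0]=0,low[1]=?,low[2]=?,low[3]=1,low[4]=?,low[5]=?,low[6]=?); scc=(scc[0]=?,scc[1]=?,scc[2]=?,scc[3]=0,scc[4]=?,scc[5]=?,scc[6]=?)
step 2: low=(low[0]=0,low[1]=?,low[2]=4,low[3]=1,low[4]=2,low[5]=3,low[6]=3); scc=(scc[0]=?,scc[1]=?,scc[2]=?,scc[3]=0,scc[4]=?,scc[5]=?,scc[6]=?)
step 3: low=(low[0]=0,low[1]=?,low[2]=3,low[3]=1,low[4]=2,low[5]=3,low[6]=3); scc=(scc[0]=?,scc[1]=?,scc[2]=?,scc[3]=0,scc[4]=?,scc[5]=?,scc[6]=?)
step 4: low=(low[0]=0,low[1]=?,low[2]=3,low[3]=1,low[4]=2,low[5]=3,low[6]=3); scc=(scc[0]=?,scc[1]=?,scc[2]=1,scc[3]=0,scc[4]=?,scc[5]=1,scc[6]=1)
step 5: low=(low[0]=0,low[1]=?,low[2]=3,low[3]=1,low[4]=2,low[5]=3,low[6]=3); scc=(scc[0]=?,scc[1]=?,scc[2]=1,scc[3]=0,scc[4]=2,scc[5]=1,scc[6]=1)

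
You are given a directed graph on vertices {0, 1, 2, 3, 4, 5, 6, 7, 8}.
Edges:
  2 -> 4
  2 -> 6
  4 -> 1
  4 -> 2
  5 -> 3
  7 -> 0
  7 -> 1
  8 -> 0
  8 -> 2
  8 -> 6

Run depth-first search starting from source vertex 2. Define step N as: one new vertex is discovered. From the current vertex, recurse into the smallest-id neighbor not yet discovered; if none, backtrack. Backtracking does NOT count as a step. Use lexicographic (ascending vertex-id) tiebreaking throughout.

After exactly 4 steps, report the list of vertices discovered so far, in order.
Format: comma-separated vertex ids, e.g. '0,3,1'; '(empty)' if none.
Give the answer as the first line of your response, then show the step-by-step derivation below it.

2,4,1,6

step 1: discover 2; path=2; order=2
step 2: discover 4; path=2>4; order=2,4
step 3: discover 1; path=2>4>1; order=2,4,1
step 4: discover 6; path=2>6; order=2,4,1,6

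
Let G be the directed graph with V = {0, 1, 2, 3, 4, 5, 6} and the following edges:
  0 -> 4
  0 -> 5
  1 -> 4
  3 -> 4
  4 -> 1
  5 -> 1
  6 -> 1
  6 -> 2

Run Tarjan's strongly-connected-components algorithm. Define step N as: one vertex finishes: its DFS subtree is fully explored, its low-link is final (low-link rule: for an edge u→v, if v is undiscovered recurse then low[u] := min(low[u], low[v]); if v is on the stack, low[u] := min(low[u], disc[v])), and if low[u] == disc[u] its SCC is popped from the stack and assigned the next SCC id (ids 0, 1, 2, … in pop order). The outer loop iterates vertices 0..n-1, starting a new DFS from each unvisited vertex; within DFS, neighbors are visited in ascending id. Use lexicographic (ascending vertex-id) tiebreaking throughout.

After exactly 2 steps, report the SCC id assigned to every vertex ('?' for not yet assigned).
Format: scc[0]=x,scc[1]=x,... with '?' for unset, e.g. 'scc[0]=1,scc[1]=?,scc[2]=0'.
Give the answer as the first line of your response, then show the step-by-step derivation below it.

scc[0]=?,scc[1]=0,scc[2]=?,scc[3]=?,scc[4]=0,scc[5]=?,scc[6]=?

step 1: low=(low[0]=0,low[1]=1,low[2]=?,low[3]=?,low[4]=1,low[5]=?,low[6]=?); scc=(scc[0]=?,scc[1]=?,scc[2]=?,scc[3]=?,scc[4]=?,scc[5]=?,scc[6]=?)
step 2: low=(low[0]=0,low[1]=1,low[2]=?,low[3]=?,low[4]=1,low[5]=?,low[6]=?); scc=(scc[0]=?,scc[1]=0,scc[2]=?,scc[3]=?,scc[4]=0,scc[5]=?,scc[6]=?)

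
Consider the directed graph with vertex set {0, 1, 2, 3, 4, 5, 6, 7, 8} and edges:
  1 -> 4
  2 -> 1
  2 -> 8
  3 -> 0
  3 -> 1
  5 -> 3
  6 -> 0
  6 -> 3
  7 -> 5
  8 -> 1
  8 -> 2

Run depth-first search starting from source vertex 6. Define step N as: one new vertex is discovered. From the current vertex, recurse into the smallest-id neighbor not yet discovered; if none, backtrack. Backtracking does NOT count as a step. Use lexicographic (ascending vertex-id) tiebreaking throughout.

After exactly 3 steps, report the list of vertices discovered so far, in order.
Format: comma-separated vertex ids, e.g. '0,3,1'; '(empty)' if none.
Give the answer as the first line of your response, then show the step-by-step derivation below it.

6,0,3

step 1: discover 6; path=6; order=6
step 2: discover 0; path=6>0; order=6,0
step 3: discover 3; path=6>3; order=6,0,3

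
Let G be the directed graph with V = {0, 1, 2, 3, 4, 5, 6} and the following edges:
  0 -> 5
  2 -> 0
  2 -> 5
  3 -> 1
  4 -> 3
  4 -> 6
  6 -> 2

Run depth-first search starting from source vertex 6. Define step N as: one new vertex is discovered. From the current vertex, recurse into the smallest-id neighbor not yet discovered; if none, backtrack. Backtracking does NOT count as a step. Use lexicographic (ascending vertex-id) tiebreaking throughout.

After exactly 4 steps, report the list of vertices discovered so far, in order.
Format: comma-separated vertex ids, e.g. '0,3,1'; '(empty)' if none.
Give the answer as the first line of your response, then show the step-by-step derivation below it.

6,2,0,5

step 1: discover 6; path=6; order=6
step 2: discover 2; path=6>2; order=6,2
step 3: discover 0; path=6>2>0; order=6,2,0
step 4: discover 5; path=6>2>0>5; order=6,2,0,5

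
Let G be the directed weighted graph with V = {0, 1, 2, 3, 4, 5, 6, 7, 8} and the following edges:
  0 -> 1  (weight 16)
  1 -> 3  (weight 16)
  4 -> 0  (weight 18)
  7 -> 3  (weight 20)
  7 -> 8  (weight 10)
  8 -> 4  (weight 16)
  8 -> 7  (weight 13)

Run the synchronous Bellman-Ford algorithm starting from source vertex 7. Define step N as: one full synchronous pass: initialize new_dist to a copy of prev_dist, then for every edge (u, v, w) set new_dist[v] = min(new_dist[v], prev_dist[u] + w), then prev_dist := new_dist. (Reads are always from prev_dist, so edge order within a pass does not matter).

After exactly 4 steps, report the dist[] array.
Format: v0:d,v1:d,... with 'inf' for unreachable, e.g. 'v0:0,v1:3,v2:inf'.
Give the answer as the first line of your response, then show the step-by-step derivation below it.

v0:44,v1:60,v2:inf,v3:20,v4:26,v5:inf,v6:inf,v7:0,v8:10

step 1: dist = v0:inf,v1:inf,v2:inf,v3:20,v4:inf,v5:inf,v6:inf,v7:0,v8:10
step 2: dist = v0:inf,v1:inf,v2:inf,v3:20,v4:26,v5:inf,v6:inf,v7:0,v8:10
step 3: dist = v0:44,v1:inf,v2:inf,v3:20,v4:26,v5:inf,v6:inf,v7:0,v8:10
step 4: dist = v0:44,v1:60,v2:inf,v3:20,v4:26,v5:inf,v6:inf,v7:0,v8:10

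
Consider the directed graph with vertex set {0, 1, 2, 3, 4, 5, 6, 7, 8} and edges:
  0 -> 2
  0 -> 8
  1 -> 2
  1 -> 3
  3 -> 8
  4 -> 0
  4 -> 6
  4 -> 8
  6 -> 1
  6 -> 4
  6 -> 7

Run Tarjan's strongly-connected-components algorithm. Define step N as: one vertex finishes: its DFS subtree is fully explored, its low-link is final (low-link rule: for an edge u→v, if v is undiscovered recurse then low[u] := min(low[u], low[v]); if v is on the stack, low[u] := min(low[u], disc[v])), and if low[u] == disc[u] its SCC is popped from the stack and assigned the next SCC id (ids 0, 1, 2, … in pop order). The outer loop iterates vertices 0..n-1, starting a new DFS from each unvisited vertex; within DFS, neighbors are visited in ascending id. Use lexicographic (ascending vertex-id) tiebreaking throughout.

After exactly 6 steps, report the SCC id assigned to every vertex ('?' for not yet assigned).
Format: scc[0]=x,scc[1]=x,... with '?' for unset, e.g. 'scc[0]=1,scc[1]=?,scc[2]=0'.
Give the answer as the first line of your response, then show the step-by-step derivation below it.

scc[0]=2,scc[1]=4,scc[2]=0,scc[3]=3,scc[4]=?,scc[5]=?,scc[6]=?,scc[7]=5,scc[8]=1

step 1: low=(low[0]=0,low[1]=?,low[2]=1,low[3]=?,low[4]=?,low[5]=?,low[6]=?,low[7]=?,low[8]=?); scc=(scc[0]=?,scc[1]=?,scc[2]=0,scc[3]=?,scc[4]=?,scc[5]=?,scc[6]=?,scc[7]=?,scc[8]=?)
step 2: low=(low[0]=0,low[1]=?,low[2]=1,low[3]=?,low[4]=?,low[5]=?,low[6]=?,low[7]=?,low[8]=2); scc=(scc[0]=?,scc[1]=?,scc[2]=0,scc[3]=?,scc[4]=?,scc[5]=?,scc[6]=?,scc[7]=?,scc[8]=1)
step 3: low=(low[0]=0,low[1]=?,low[2]=1,low[3]=?,low[4]=?,low[5]=?,low[6]=?,low[7]=?,low[8]=2); scc=(scc[0]=2,scc[1]=?,scc[2]=0,scc[3]=?,scc[4]=?,scc[5]=?,scc[6]=?,scc[7]=?,scc[8]=1)
step 4: low=(low[0]=0,low[1]=3,low[2]=1,low[3]=4,low[4]=?,low[5]=?,low[6]=?,low[7]=?,low[8]=2); scc=(scc[0]=2,scc[1]=?,scc[2]=0,scc[3]=3,scc[4]=?,scc[5]=?,scc[6]=?,scc[7]=?,scc[8]=1)
step 5: low=(low[0]=0,low[1]=3,low[2]=1,low[3]=4,low[4]=?,low[5]=?,low[6]=?,low[7]=?,low[8]=2); scc=(scc[0]=2,scc[1]=4,scc[2]=0,scc[3]=3,scc[4]=?,scc[5]=?,scc[6]=?,scc[7]=?,scc[8]=1)
step 6: low=(low[0]=0,low[1]=3,low[2]=1,low[3]=4,low[4]=5,low[5]=?,low[6]=5,low[7]=7,low[8]=2); scc=(scc[0]=2,scc[1]=4,scc[2]=0,scc[3]=3,scc[4]=?,scc[5]=?,scc[6]=?,scc[7]=5,scc[8]=1)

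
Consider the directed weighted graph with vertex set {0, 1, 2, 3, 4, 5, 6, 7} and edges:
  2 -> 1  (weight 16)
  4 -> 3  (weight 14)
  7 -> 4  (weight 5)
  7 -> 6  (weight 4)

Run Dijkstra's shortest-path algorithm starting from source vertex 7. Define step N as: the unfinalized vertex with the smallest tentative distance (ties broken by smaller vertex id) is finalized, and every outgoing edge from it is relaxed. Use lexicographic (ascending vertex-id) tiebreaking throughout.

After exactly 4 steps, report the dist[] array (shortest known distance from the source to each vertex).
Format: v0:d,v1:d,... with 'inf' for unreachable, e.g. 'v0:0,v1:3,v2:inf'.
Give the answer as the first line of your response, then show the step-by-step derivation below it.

v0:inf,v1:inf,v2:inf,v3:19,v4:5,v5:inf,v6:4,v7:0

step 1: dist = v0:inf,v1:inf,v2:inf,v3:inf,v4:5,v5:inf,v6:4,v7:0
step 2: dist = v0:inf,v1:inf,v2:inf,v3:inf,v4:5,v5:inf,v6:4,v7:0
step 3: dist = v0:inf,v1:inf,v2:inf,v3:19,v4:5,v5:inf,v6:4,v7:0
step 4: dist = v0:inf,v1:inf,v2:inf,v3:19,v4:5,v5:inf,v6:4,v7:0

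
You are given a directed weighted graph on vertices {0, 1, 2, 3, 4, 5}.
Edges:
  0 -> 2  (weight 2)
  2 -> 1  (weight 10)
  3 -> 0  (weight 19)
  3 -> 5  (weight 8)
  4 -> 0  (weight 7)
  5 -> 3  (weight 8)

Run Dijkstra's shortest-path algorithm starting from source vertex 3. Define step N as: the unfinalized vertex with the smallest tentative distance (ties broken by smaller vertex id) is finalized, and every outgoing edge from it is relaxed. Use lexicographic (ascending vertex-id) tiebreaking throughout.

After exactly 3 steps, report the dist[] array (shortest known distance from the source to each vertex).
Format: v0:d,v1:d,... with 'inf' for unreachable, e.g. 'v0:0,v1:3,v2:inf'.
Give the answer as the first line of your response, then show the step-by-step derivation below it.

v0:19,v1:inf,v2:21,v3:0,v4:inf,v5:8

step 1: dist = v0:19,v1:inf,v2:inf,v3:0,v4:inf,v5:8
step 2: dist = v0:19,v1:inf,v2:inf,v3:0,v4:inf,v5:8
step 3: dist = v0:19,v1:inf,v2:21,v3:0,v4:inf,v5:8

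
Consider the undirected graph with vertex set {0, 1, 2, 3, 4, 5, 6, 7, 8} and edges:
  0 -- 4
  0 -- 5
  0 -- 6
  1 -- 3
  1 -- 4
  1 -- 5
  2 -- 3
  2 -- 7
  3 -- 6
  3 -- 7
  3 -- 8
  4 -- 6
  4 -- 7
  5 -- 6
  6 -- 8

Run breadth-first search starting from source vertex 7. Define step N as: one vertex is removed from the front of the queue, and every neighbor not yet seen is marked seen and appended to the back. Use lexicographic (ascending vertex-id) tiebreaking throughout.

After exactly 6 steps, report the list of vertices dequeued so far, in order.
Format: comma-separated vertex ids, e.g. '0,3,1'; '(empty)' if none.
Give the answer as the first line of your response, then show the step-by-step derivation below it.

7,2,3,4,1,6

step 1: dequeue 7; queue=[2,3,4]; order=7
step 2: dequeue 2; queue=[3,4]; order=7,2
step 3: dequeue 3; queue=[4,1,6,8]; order=7,2,3
step 4: dequeue 4; queue=[1,6,8,0]; order=7,2,3,4
step 5: dequeue 1; queue=[6,8,0,5]; order=7,2,3,4,1
step 6: dequeue 6; queue=[8,0,5]; order=7,2,3,4,1,6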